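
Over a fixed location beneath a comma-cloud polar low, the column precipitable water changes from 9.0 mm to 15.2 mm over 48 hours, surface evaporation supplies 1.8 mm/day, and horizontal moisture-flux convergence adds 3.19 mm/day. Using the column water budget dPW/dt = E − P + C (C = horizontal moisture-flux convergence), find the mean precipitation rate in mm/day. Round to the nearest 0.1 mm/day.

dPW/dt = (15.2 − 9.0) mm / (48/24 day) = +3.100 mm/day.
P = E + C − dPW/dt = 1.8 + (3.19) − (+3.100) = 1.9 mm/day.

P ≈ 1.9 mm/day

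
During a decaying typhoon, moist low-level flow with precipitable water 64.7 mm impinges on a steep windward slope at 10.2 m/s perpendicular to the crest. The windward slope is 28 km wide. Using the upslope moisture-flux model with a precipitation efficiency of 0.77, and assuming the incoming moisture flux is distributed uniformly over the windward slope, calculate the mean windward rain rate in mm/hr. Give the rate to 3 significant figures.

R ≈ 65.3 mm/hr

Incoming column moisture flux per unit ridge length: F = V × PW = 10.2 × 64.7 = 659.94 mm·m/s.
Spread over the 28 km slope with efficiency ε = 0.77: R = ε·F/W = 0.77 × 659.94 / 28000 m = 1.815e-02 mm/s.
R = 1.815e-02 × 3600 = 65.3 mm/hr.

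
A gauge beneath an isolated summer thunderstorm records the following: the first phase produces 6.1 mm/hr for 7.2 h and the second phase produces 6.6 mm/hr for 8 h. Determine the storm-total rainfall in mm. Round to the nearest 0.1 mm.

Total = Σ Rᵢ Δtᵢ = 6.1 × 7.2 + 6.6 × 8
      = 43.92 + 52.8 = 96.7 mm.

total ≈ 96.7 mm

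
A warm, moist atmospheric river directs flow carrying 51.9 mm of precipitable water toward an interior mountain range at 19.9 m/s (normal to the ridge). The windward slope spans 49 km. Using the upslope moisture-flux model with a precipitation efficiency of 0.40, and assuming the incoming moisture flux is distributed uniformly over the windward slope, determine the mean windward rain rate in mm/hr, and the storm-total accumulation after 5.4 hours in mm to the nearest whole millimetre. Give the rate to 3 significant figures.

R ≈ 30.4 mm/hr; total ≈ 164 mm

Incoming column moisture flux per unit ridge length: F = V × PW = 19.9 × 51.9 = 1032.81 mm·m/s.
Spread over the 49 km slope with efficiency ε = 0.40: R = ε·F/W = 0.40 × 1032.81 / 49000 m = 8.431e-03 mm/s.
R = 8.431e-03 × 3600 = 30.4 mm/hr.
Over 5.4 h: total = 30.4 × 5.4 = 164.16 ≈ 164 mm.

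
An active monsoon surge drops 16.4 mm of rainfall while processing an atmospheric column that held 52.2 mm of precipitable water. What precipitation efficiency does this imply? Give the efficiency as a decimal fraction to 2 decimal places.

ε = rainfall / PW = 16.4 / 52.2 = 0.31.

ε ≈ 0.31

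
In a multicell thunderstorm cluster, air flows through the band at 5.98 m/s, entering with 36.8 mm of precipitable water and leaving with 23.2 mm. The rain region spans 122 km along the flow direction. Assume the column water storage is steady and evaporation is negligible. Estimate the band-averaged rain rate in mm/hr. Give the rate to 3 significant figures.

R ≈ 2.40 mm/hr

Column moisture flux per unit crosswind length is F = V × PW.
Inflow: F_in = 5.98 × 36.8 = 220.064 mm·m/s
Outflow: F_out = 5.98 × 23.2 = 138.736 mm·m/s
Steady-state rate R = (F_in − F_out)/L = (220.064 − 138.736) / 122000 m = 6.666e-04 mm/s.
R = 6.666e-04 × 3600 = 2.40 mm/hr.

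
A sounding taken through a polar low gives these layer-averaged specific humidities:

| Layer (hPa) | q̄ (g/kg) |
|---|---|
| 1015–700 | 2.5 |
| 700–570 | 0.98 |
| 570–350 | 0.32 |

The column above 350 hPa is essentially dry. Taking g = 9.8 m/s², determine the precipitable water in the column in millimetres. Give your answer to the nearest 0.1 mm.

Precipitable water is the column-integrated vapour mass per unit area: PW = (1/g) Σ q̄ Δp, with q in kg/kg and Δp in Pa (1 kg/m² of water = 1 mm).
Layer 1015–700 hPa: Δp = 315 hPa = 31500 Pa, q̄ = 0.0025 kg/kg → 0.0025 × 31500 / 9.8 = 8.04 mm
Layer 700–570 hPa: Δp = 130 hPa = 13000 Pa, q̄ = 0.00098 kg/kg → 0.00098 × 13000 / 9.8 = 1.30 mm
Layer 570–350 hPa: Δp = 220 hPa = 22000 Pa, q̄ = 0.00032 kg/kg → 0.00032 × 22000 / 9.8 = 0.72 mm
PW = 8.04 + 1.30 + 0.72 = 10.06 ≈ 10.1 mm.

PW ≈ 10.1 mm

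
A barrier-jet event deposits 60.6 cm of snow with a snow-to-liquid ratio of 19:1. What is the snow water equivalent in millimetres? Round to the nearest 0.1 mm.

SWE ≈ 31.9 mm

SWE = snow depth / ratio = 60.6 cm / 19 = 3.189 cm = 31.9 mm.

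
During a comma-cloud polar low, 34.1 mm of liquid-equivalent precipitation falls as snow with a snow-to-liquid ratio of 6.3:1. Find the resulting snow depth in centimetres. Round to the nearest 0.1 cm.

Snow depth = liquid × ratio = 34.1 mm × 6.3 = 214.83 mm = 21.5 cm.

snow depth ≈ 21.5 cm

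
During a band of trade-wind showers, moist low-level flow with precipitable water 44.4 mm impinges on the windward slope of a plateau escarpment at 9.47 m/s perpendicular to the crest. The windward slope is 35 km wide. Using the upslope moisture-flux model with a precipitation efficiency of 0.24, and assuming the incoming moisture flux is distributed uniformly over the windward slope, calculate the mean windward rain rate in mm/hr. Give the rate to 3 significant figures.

R ≈ 10.4 mm/hr

Incoming column moisture flux per unit ridge length: F = V × PW = 9.47 × 44.4 = 420.468 mm·m/s.
Spread over the 35 km slope with efficiency ε = 0.24: R = ε·F/W = 0.24 × 420.468 / 35000 m = 2.883e-03 mm/s.
R = 2.883e-03 × 3600 = 10.4 mm/hr.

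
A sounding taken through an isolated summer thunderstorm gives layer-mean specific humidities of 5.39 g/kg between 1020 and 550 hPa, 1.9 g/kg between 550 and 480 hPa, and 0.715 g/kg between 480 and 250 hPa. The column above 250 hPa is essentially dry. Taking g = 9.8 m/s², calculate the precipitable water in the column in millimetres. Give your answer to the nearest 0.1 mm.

Precipitable water is the column-integrated vapour mass per unit area: PW = (1/g) Σ q̄ Δp, with q in kg/kg and Δp in Pa (1 kg/m² of water = 1 mm).
Layer 1020–550 hPa: Δp = 470 hPa = 47000 Pa, q̄ = 0.00539 kg/kg → 0.00539 × 47000 / 9.8 = 25.85 mm
Layer 550–480 hPa: Δp = 70 hPa = 7000 Pa, q̄ = 0.0019 kg/kg → 0.0019 × 7000 / 9.8 = 1.36 mm
Layer 480–250 hPa: Δp = 230 hPa = 23000 Pa, q̄ = 0.000715 kg/kg → 0.000715 × 23000 / 9.8 = 1.68 mm
PW = 25.85 + 1.36 + 1.68 = 28.89 ≈ 28.9 mm.

PW ≈ 28.9 mm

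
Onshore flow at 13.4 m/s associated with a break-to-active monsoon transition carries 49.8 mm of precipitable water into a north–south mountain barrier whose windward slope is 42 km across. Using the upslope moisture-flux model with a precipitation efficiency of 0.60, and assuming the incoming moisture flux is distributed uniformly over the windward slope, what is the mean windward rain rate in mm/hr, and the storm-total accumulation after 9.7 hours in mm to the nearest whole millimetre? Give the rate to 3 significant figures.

Incoming column moisture flux per unit ridge length: F = V × PW = 13.4 × 49.8 = 667.32 mm·m/s.
Spread over the 42 km slope with efficiency ε = 0.60: R = ε·F/W = 0.60 × 667.32 / 42000 m = 9.533e-03 mm/s.
R = 9.533e-03 × 3600 = 34.3 mm/hr.
Over 9.7 h: total = 34.3 × 9.7 = 332.71 ≈ 333 mm.

R ≈ 34.3 mm/hr; total ≈ 333 mm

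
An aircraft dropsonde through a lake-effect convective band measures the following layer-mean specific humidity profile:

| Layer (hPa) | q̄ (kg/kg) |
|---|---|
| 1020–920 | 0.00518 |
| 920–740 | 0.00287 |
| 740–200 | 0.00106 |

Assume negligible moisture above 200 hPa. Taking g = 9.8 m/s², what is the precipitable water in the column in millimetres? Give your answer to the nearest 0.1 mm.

PW ≈ 16.4 mm

Precipitable water is the column-integrated vapour mass per unit area: PW = (1/g) Σ q̄ Δp, with q in kg/kg and Δp in Pa (1 kg/m² of water = 1 mm).
Layer 1020–920 hPa: Δp = 100 hPa = 10000 Pa, q̄ = 0.00518 kg/kg → 0.00518 × 10000 / 9.8 = 5.29 mm
Layer 920–740 hPa: Δp = 180 hPa = 18000 Pa, q̄ = 0.00287 kg/kg → 0.00287 × 18000 / 9.8 = 5.27 mm
Layer 740–200 hPa: Δp = 540 hPa = 54000 Pa, q̄ = 0.00106 kg/kg → 0.00106 × 54000 / 9.8 = 5.84 mm
PW = 5.29 + 5.27 + 5.84 = 16.40 ≈ 16.4 mm.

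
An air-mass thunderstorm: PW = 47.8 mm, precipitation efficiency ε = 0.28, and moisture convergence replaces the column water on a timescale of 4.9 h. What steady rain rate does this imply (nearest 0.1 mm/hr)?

R ≈ 2.7 mm/hr

Each overturning extracts ε × PW = 0.28 × 47.8 = 13.384 mm.
Rate = ε·PW / τ = 13.384 / 4.9 h = 2.7 mm/hr.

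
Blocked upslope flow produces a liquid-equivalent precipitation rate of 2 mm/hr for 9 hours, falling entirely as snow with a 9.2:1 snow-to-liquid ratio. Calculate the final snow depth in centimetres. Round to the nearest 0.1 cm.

Liquid-equivalent depth = 2 × 9 = 18 mm.
Snow depth = 18 mm × 9.2 = 165.6 mm = 16.6 cm.

snow depth ≈ 16.6 cm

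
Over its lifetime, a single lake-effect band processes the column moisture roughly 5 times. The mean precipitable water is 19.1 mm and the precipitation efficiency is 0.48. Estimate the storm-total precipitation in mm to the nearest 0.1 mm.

precipitation ≈ 45.8 mm

Each cycle deposits ε × PW = 0.48 × 19.1 = 9.168 mm.
Over 5 cycles: 5 × 9.168 = 45.8 mm.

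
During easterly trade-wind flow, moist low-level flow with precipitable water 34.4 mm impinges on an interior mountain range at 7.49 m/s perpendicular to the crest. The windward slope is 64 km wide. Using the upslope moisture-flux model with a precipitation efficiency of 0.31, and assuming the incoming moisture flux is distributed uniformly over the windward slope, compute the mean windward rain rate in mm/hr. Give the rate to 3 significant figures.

Incoming column moisture flux per unit ridge length: F = V × PW = 7.49 × 34.4 = 257.656 mm·m/s.
Spread over the 64 km slope with efficiency ε = 0.31: R = ε·F/W = 0.31 × 257.656 / 64000 m = 1.248e-03 mm/s.
R = 1.248e-03 × 3600 = 4.49 mm/hr.

R ≈ 4.49 mm/hr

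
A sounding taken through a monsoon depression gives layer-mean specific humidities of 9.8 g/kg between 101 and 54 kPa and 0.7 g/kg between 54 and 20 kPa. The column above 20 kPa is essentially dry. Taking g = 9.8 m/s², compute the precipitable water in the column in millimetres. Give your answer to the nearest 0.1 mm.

PW ≈ 49.4 mm

Precipitable water is the column-integrated vapour mass per unit area: PW = (1/g) Σ q̄ Δp, with q in kg/kg and Δp in Pa (1 kg/m² of water = 1 mm).
Layer 101–54 kPa: Δp = 470 hPa = 47000 Pa, q̄ = 0.0098 kg/kg → 0.0098 × 47000 / 9.8 = 47.00 mm
Layer 54–20 kPa: Δp = 340 hPa = 34000 Pa, q̄ = 0.0007 kg/kg → 0.0007 × 34000 / 9.8 = 2.43 mm
PW = 47.00 + 2.43 = 49.43 ≈ 49.4 mm.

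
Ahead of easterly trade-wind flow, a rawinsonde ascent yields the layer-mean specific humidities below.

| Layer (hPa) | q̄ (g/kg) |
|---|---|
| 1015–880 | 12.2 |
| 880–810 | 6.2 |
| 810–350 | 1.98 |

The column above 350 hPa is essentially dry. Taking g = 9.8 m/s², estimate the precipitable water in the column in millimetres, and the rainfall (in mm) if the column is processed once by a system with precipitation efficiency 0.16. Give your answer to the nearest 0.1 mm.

PW ≈ 30.5 mm; rainfall ≈ 4.9 mm

Precipitable water is the column-integrated vapour mass per unit area: PW = (1/g) Σ q̄ Δp, with q in kg/kg and Δp in Pa (1 kg/m² of water = 1 mm).
Layer 1015–880 hPa: Δp = 135 hPa = 13500 Pa, q̄ = 0.0122 kg/kg → 0.0122 × 13500 / 9.8 = 16.81 mm
Layer 880–810 hPa: Δp = 70 hPa = 7000 Pa, q̄ = 0.0062 kg/kg → 0.0062 × 7000 / 9.8 = 4.43 mm
Layer 810–350 hPa: Δp = 460 hPa = 46000 Pa, q̄ = 0.00198 kg/kg → 0.00198 × 46000 / 9.8 = 9.29 mm
PW = 16.81 + 4.43 + 9.29 = 30.53 ≈ 30.5 mm.
Rainfall = ε × PW = 0.16 × 30.5 = 4.9 mm.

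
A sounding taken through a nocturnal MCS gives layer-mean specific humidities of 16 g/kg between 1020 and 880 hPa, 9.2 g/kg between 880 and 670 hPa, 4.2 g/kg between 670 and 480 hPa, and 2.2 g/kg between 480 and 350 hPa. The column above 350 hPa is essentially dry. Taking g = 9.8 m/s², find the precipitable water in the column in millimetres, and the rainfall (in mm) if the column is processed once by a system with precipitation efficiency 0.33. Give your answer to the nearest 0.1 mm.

PW ≈ 53.6 mm; rainfall ≈ 17.7 mm

Precipitable water is the column-integrated vapour mass per unit area: PW = (1/g) Σ q̄ Δp, with q in kg/kg and Δp in Pa (1 kg/m² of water = 1 mm).
Layer 1020–880 hPa: Δp = 140 hPa = 14000 Pa, q̄ = 0.016 kg/kg → 0.016 × 14000 / 9.8 = 22.86 mm
Layer 880–670 hPa: Δp = 210 hPa = 21000 Pa, q̄ = 0.0092 kg/kg → 0.0092 × 21000 / 9.8 = 19.71 mm
Layer 670–480 hPa: Δp = 190 hPa = 19000 Pa, q̄ = 0.0042 kg/kg → 0.0042 × 19000 / 9.8 = 8.14 mm
Layer 480–350 hPa: Δp = 130 hPa = 13000 Pa, q̄ = 0.0022 kg/kg → 0.0022 × 13000 / 9.8 = 2.92 mm
PW = 22.86 + 19.71 + 8.14 + 2.92 = 53.63 ≈ 53.6 mm.
Rainfall = ε × PW = 0.33 × 53.6 = 17.7 mm.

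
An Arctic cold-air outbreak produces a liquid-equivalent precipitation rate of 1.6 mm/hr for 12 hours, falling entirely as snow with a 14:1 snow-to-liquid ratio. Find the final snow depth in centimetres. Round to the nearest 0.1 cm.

Liquid-equivalent depth = 1.6 × 12 = 19.2 mm.
Snow depth = 19.2 mm × 14 = 268.8 mm = 26.9 cm.

snow depth ≈ 26.9 cm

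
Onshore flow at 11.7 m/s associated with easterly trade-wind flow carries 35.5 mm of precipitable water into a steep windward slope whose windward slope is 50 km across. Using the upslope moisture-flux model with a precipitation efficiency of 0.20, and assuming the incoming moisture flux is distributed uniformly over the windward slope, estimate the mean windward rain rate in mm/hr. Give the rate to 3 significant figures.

R ≈ 5.98 mm/hr

Incoming column moisture flux per unit ridge length: F = V × PW = 11.7 × 35.5 = 415.35 mm·m/s.
Spread over the 50 km slope with efficiency ε = 0.20: R = ε·F/W = 0.20 × 415.35 / 50000 m = 1.661e-03 mm/s.
R = 1.661e-03 × 3600 = 5.98 mm/hr.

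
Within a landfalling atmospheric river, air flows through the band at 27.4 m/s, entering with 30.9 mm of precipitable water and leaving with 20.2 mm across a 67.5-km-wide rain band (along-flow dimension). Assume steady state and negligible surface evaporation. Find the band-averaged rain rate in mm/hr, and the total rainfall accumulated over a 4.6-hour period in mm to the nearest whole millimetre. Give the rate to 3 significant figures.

R ≈ 15.6 mm/hr; total ≈ 72 mm

Column moisture flux per unit crosswind length is F = V × PW.
Inflow: F_in = 27.4 × 30.9 = 846.66 mm·m/s
Outflow: F_out = 27.4 × 20.2 = 553.48 mm·m/s
Steady-state rate R = (F_in − F_out)/L = (846.66 − 553.48) / 67500 m = 4.343e-03 mm/s.
R = 4.343e-03 × 3600 = 15.6 mm/hr.
Over 4.6 h: total = 15.6 × 4.6 = 71.76 ≈ 72 mm.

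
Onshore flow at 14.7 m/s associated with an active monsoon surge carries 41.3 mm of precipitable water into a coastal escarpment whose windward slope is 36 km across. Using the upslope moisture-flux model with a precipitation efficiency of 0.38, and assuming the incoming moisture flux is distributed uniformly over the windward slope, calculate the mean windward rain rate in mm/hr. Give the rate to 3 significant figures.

R ≈ 23.1 mm/hr

Incoming column moisture flux per unit ridge length: F = V × PW = 14.7 × 41.3 = 607.11 mm·m/s.
Spread over the 36 km slope with efficiency ε = 0.38: R = ε·F/W = 0.38 × 607.11 / 36000 m = 6.408e-03 mm/s.
R = 6.408e-03 × 3600 = 23.1 mm/hr.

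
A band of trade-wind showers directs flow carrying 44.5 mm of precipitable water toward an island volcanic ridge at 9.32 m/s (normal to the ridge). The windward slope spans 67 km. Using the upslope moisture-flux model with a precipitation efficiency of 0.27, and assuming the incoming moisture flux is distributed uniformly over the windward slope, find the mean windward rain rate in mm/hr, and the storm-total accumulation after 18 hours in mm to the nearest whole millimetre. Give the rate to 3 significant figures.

R ≈ 6.02 mm/hr; total ≈ 108 mm

Incoming column moisture flux per unit ridge length: F = V × PW = 9.32 × 44.5 = 414.74 mm·m/s.
Spread over the 67 km slope with efficiency ε = 0.27: R = ε·F/W = 0.27 × 414.74 / 67000 m = 1.671e-03 mm/s.
R = 1.671e-03 × 3600 = 6.02 mm/hr.
Over 18 h: total = 6.02 × 18 = 108.36 ≈ 108 mm.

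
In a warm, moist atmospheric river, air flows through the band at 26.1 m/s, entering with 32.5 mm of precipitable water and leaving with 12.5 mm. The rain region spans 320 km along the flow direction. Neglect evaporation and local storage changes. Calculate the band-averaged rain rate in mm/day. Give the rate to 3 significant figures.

Column moisture flux per unit crosswind length is F = V × PW.
Inflow: F_in = 26.1 × 32.5 = 848.25 mm·m/s
Outflow: F_out = 26.1 × 12.5 = 326.25 mm·m/s
Steady-state rate R = (F_in − F_out)/L = (848.25 − 326.25) / 320000 m = 1.631e-03 mm/s.
R = 1.631e-03 × 3600 × 24 = 141 mm/day.

R ≈ 141 mm/day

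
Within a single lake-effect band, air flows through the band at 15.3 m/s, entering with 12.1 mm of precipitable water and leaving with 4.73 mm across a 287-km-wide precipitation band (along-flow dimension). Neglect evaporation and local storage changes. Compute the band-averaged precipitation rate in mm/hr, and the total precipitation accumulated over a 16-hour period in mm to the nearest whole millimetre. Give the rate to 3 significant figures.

R ≈ 1.41 mm/hr; total ≈ 23 mm

Column moisture flux per unit crosswind length is F = V × PW.
Inflow: F_in = 15.3 × 12.1 = 185.13 mm·m/s
Outflow: F_out = 15.3 × 4.73 = 72.369 mm·m/s
Steady-state rate R = (F_in − F_out)/L = (185.13 − 72.369) / 287000 m = 3.929e-04 mm/s.
R = 3.929e-04 × 3600 = 1.41 mm/hr.
Over 16 h: total = 1.41 × 16 = 22.56 ≈ 23 mm.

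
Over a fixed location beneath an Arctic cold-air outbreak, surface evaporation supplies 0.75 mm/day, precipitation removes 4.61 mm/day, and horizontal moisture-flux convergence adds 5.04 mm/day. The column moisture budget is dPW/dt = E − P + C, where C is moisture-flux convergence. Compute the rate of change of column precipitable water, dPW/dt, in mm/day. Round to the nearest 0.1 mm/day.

dPW/dt ≈ 1.2 mm/day

dPW/dt = E − P + C = 0.75 − 4.61 + (5.04) = 1.2 mm/day.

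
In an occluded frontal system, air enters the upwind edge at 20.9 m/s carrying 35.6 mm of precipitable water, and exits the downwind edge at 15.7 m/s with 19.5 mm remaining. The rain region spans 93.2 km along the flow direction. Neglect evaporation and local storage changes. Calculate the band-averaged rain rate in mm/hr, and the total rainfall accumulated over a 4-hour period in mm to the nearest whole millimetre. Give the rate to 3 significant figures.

Column moisture flux per unit crosswind length is F = V × PW.
Inflow: F_in = 20.9 × 35.6 = 744.04 mm·m/s
Outflow: F_out = 15.7 × 19.5 = 306.15 mm·m/s
Steady-state rate R = (F_in − F_out)/L = (744.04 − 306.15) / 93200 m = 4.698e-03 mm/s.
R = 4.698e-03 × 3600 = 16.9 mm/hr.
Over 4 h: total = 16.9 × 4 = 67.6 ≈ 68 mm.

R ≈ 16.9 mm/hr; total ≈ 68 mm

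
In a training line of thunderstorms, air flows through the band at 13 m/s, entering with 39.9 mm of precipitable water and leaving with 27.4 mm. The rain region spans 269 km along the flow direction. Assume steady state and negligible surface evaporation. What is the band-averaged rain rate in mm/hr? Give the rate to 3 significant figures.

Column moisture flux per unit crosswind length is F = V × PW.
Inflow: F_in = 13 × 39.9 = 518.7 mm·m/s
Outflow: F_out = 13 × 27.4 = 356.2 mm·m/s
Steady-state rate R = (F_in − F_out)/L = (518.7 − 356.2) / 269000 m = 6.041e-04 mm/s.
R = 6.041e-04 × 3600 = 2.17 mm/hr.

R ≈ 2.17 mm/hr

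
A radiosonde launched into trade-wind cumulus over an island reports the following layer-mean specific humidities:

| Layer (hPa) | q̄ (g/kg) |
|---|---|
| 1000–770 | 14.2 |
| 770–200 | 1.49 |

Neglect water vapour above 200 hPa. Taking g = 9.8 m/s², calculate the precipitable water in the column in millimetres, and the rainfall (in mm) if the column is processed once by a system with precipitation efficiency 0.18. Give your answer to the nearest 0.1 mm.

Precipitable water is the column-integrated vapour mass per unit area: PW = (1/g) Σ q̄ Δp, with q in kg/kg and Δp in Pa (1 kg/m² of water = 1 mm).
Layer 1000–770 hPa: Δp = 230 hPa = 23000 Pa, q̄ = 0.0142 kg/kg → 0.0142 × 23000 / 9.8 = 33.33 mm
Layer 770–200 hPa: Δp = 570 hPa = 57000 Pa, q̄ = 0.00149 kg/kg → 0.00149 × 57000 / 9.8 = 8.67 mm
PW = 33.33 + 8.67 = 42.00 ≈ 42.0 mm.
Rainfall = ε × PW = 0.18 × 42.0 = 7.6 mm.

PW ≈ 42.0 mm; rainfall ≈ 7.6 mm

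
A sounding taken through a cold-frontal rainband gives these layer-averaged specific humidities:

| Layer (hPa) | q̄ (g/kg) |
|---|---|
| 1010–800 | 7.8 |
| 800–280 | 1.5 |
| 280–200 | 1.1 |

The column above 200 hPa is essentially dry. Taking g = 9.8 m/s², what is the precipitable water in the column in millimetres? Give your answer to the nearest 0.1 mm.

Precipitable water is the column-integrated vapour mass per unit area: PW = (1/g) Σ q̄ Δp, with q in kg/kg and Δp in Pa (1 kg/m² of water = 1 mm).
Layer 1010–800 hPa: Δp = 210 hPa = 21000 Pa, q̄ = 0.0078 kg/kg → 0.0078 × 21000 / 9.8 = 16.71 mm
Layer 800–280 hPa: Δp = 520 hPa = 52000 Pa, q̄ = 0.0015 kg/kg → 0.0015 × 52000 / 9.8 = 7.96 mm
Layer 280–200 hPa: Δp = 80 hPa = 8000 Pa, q̄ = 0.0011 kg/kg → 0.0011 × 8000 / 9.8 = 0.90 mm
PW = 16.71 + 7.96 + 0.90 = 25.57 ≈ 25.6 mm.

PW ≈ 25.6 mm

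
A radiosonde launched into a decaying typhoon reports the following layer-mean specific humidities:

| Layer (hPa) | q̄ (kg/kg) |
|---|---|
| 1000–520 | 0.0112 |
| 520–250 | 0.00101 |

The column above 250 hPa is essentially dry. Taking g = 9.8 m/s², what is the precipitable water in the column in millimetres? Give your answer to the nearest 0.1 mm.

PW ≈ 57.6 mm

Precipitable water is the column-integrated vapour mass per unit area: PW = (1/g) Σ q̄ Δp, with q in kg/kg and Δp in Pa (1 kg/m² of water = 1 mm).
Layer 1000–520 hPa: Δp = 480 hPa = 48000 Pa, q̄ = 0.0112 kg/kg → 0.0112 × 48000 / 9.8 = 54.86 mm
Layer 520–250 hPa: Δp = 270 hPa = 27000 Pa, q̄ = 0.00101 kg/kg → 0.00101 × 27000 / 9.8 = 2.78 mm
PW = 54.86 + 2.78 = 57.64 ≈ 57.6 mm.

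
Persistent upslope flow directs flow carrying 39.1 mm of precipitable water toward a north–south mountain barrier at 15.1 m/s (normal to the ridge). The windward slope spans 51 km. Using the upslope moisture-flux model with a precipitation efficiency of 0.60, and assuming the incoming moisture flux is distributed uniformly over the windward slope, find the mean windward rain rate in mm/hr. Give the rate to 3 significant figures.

R ≈ 25.0 mm/hr

Incoming column moisture flux per unit ridge length: F = V × PW = 15.1 × 39.1 = 590.41 mm·m/s.
Spread over the 51 km slope with efficiency ε = 0.60: R = ε·F/W = 0.60 × 590.41 / 51000 m = 6.946e-03 mm/s.
R = 6.946e-03 × 3600 = 25.0 mm/hr.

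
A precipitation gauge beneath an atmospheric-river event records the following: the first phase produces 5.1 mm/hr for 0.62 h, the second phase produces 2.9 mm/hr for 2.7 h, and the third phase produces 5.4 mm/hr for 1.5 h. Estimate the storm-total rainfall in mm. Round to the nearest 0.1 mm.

total ≈ 19.1 mm

Total = Σ Rᵢ Δtᵢ = 5.1 × 0.62 + 2.9 × 2.7 + 5.4 × 1.5
      = 3.162 + 7.83 + 8.1 = 19.1 mm.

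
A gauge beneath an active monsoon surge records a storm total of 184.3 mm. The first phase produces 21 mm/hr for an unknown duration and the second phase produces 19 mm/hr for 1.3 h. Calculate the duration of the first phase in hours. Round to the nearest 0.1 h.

Known phases: 19 × 1.3 = 24.7 mm.
Remaining depth = 184.3 − 24.7 = 159.6 mm.
Duration = 159.6 / 21 = 7.6 h.

duration ≈ 7.6 h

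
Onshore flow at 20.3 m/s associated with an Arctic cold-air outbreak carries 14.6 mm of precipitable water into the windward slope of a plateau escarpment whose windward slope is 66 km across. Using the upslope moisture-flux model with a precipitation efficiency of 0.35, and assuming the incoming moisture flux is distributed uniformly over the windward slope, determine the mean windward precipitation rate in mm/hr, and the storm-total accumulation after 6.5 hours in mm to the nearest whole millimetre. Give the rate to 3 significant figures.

Incoming column moisture flux per unit ridge length: F = V × PW = 20.3 × 14.6 = 296.38 mm·m/s.
Spread over the 66 km slope with efficiency ε = 0.35: R = ε·F/W = 0.35 × 296.38 / 66000 m = 1.572e-03 mm/s.
R = 1.572e-03 × 3600 = 5.66 mm/hr.
Over 6.5 h: total = 5.66 × 6.5 = 36.79 ≈ 37 mm.

R ≈ 5.66 mm/hr; total ≈ 37 mm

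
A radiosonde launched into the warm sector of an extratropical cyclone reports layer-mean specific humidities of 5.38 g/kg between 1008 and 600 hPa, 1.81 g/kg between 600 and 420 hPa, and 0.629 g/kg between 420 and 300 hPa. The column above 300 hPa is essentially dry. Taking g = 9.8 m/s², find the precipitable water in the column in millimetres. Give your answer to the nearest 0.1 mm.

Precipitable water is the column-integrated vapour mass per unit area: PW = (1/g) Σ q̄ Δp, with q in kg/kg and Δp in Pa (1 kg/m² of water = 1 mm).
Layer 1008–600 hPa: Δp = 408 hPa = 40800 Pa, q̄ = 0.00538 kg/kg → 0.00538 × 40800 / 9.8 = 22.40 mm
Layer 600–420 hPa: Δp = 180 hPa = 18000 Pa, q̄ = 0.00181 kg/kg → 0.00181 × 18000 / 9.8 = 3.32 mm
Layer 420–300 hPa: Δp = 120 hPa = 12000 Pa, q̄ = 0.000629 kg/kg → 0.000629 × 12000 / 9.8 = 0.77 mm
PW = 22.40 + 3.32 + 0.77 = 26.49 ≈ 26.5 mm.

PW ≈ 26.5 mm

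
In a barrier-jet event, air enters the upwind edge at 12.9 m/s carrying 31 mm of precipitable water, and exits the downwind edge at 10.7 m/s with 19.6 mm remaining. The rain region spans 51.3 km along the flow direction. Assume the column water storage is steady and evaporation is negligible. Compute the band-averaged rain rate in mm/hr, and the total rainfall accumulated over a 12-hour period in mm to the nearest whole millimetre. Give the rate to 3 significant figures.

R ≈ 13.3 mm/hr; total ≈ 160 mm

Column moisture flux per unit crosswind length is F = V × PW.
Inflow: F_in = 12.9 × 31 = 399.9 mm·m/s
Outflow: F_out = 10.7 × 19.6 = 209.72 mm·m/s
Steady-state rate R = (F_in − F_out)/L = (399.9 − 209.72) / 51300 m = 3.707e-03 mm/s.
R = 3.707e-03 × 3600 = 13.3 mm/hr.
Over 12 h: total = 13.3 × 12 = 159.6 ≈ 160 mm.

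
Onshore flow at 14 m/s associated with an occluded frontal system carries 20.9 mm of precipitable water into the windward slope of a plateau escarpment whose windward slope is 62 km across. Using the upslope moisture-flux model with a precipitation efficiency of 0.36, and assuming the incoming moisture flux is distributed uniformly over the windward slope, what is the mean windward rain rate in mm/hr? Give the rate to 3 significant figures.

Incoming column moisture flux per unit ridge length: F = V × PW = 14 × 20.9 = 292.6 mm·m/s.
Spread over the 62 km slope with efficiency ε = 0.36: R = ε·F/W = 0.36 × 292.6 / 62000 m = 1.699e-03 mm/s.
R = 1.699e-03 × 3600 = 6.12 mm/hr.

R ≈ 6.12 mm/hr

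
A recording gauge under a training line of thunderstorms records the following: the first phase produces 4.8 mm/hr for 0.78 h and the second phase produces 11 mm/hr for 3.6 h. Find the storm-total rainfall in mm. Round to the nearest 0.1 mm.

total ≈ 43.3 mm

Total = Σ Rᵢ Δtᵢ = 4.8 × 0.78 + 11 × 3.6
      = 3.744 + 39.6 = 43.3 mm.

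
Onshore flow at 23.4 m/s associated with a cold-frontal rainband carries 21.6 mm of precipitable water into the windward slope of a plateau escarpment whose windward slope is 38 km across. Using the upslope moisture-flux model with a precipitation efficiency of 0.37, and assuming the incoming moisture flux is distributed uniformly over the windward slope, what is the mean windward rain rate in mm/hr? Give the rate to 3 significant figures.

Incoming column moisture flux per unit ridge length: F = V × PW = 23.4 × 21.6 = 505.44 mm·m/s.
Spread over the 38 km slope with efficiency ε = 0.37: R = ε·F/W = 0.37 × 505.44 / 38000 m = 4.921e-03 mm/s.
R = 4.921e-03 × 3600 = 17.7 mm/hr.

R ≈ 17.7 mm/hr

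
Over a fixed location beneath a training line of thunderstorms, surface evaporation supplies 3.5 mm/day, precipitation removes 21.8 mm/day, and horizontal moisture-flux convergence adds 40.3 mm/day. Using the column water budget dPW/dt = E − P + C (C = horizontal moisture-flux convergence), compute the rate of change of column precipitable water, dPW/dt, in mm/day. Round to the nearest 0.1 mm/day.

dPW/dt ≈ 22.0 mm/day

dPW/dt = E − P + C = 3.5 − 21.8 + (40.3) = 22.0 mm/day.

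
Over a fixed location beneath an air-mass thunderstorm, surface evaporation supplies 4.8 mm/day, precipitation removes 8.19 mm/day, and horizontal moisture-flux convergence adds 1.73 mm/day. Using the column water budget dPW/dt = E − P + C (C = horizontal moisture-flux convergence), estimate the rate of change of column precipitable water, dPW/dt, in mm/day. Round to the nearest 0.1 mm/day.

dPW/dt = E − P + C = 4.8 − 8.19 + (1.73) = -1.7 mm/day.

dPW/dt ≈ -1.7 mm/day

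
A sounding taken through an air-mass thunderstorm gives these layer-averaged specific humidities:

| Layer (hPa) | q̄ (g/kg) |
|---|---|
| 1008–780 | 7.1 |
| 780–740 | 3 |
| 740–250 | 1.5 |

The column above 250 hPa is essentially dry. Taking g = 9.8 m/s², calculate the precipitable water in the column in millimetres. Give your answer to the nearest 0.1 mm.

Precipitable water is the column-integrated vapour mass per unit area: PW = (1/g) Σ q̄ Δp, with q in kg/kg and Δp in Pa (1 kg/m² of water = 1 mm).
Layer 1008–780 hPa: Δp = 228 hPa = 22800 Pa, q̄ = 0.0071 kg/kg → 0.0071 × 22800 / 9.8 = 16.52 mm
Layer 780–740 hPa: Δp = 40 hPa = 4000 Pa, q̄ = 0.003 kg/kg → 0.003 × 4000 / 9.8 = 1.22 mm
Layer 740–250 hPa: Δp = 490 hPa = 49000 Pa, q̄ = 0.0015 kg/kg → 0.0015 × 49000 / 9.8 = 7.50 mm
PW = 16.52 + 1.22 + 7.50 = 25.24 ≈ 25.2 mm.

PW ≈ 25.2 mm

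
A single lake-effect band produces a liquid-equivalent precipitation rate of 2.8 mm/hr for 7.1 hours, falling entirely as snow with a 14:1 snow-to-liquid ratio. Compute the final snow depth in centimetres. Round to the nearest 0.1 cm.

snow depth ≈ 27.8 cm

Liquid-equivalent depth = 2.8 × 7.1 = 19.88 mm.
Snow depth = 19.88 mm × 14 = 278.32 mm = 27.8 cm.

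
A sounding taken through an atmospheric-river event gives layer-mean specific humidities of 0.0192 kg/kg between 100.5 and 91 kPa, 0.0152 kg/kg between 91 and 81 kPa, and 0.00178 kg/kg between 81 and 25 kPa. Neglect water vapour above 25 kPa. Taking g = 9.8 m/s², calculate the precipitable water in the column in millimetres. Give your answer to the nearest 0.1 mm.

Precipitable water is the column-integrated vapour mass per unit area: PW = (1/g) Σ q̄ Δp, with q in kg/kg and Δp in Pa (1 kg/m² of water = 1 mm).
Layer 100.5–91 kPa: Δp = 95 hPa = 9500 Pa, q̄ = 0.0192 kg/kg → 0.0192 × 9500 / 9.8 = 18.61 mm
Layer 91–81 kPa: Δp = 100 hPa = 10000 Pa, q̄ = 0.0152 kg/kg → 0.0152 × 10000 / 9.8 = 15.51 mm
Layer 81–25 kPa: Δp = 560 hPa = 56000 Pa, q̄ = 0.00178 kg/kg → 0.00178 × 56000 / 9.8 = 10.17 mm
PW = 18.61 + 15.51 + 10.17 = 44.29 ≈ 44.3 mm.

PW ≈ 44.3 mm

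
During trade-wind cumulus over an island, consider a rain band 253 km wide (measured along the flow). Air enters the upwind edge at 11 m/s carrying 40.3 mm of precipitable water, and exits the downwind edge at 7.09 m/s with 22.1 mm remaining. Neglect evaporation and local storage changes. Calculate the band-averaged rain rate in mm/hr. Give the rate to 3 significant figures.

R ≈ 4.08 mm/hr

Column moisture flux per unit crosswind length is F = V × PW.
Inflow: F_in = 11 × 40.3 = 443.3 mm·m/s
Outflow: F_out = 7.09 × 22.1 = 156.689 mm·m/s
Steady-state rate R = (F_in − F_out)/L = (443.3 − 156.689) / 253000 m = 1.133e-03 mm/s.
R = 1.133e-03 × 3600 = 4.08 mm/hr.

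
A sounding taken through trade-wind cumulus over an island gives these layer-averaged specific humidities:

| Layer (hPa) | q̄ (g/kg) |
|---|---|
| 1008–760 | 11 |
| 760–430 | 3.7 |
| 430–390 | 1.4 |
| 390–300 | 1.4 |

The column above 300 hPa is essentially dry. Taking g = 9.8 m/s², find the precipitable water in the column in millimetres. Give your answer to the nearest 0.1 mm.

PW ≈ 42.2 mm

Precipitable water is the column-integrated vapour mass per unit area: PW = (1/g) Σ q̄ Δp, with q in kg/kg and Δp in Pa (1 kg/m² of water = 1 mm).
Layer 1008–760 hPa: Δp = 248 hPa = 24800 Pa, q̄ = 0.011 kg/kg → 0.011 × 24800 / 9.8 = 27.84 mm
Layer 760–430 hPa: Δp = 330 hPa = 33000 Pa, q̄ = 0.0037 kg/kg → 0.0037 × 33000 / 9.8 = 12.46 mm
Layer 430–390 hPa: Δp = 40 hPa = 4000 Pa, q̄ = 0.0014 kg/kg → 0.0014 × 4000 / 9.8 = 0.57 mm
Layer 390–300 hPa: Δp = 90 hPa = 9000 Pa, q̄ = 0.0014 kg/kg → 0.0014 × 9000 / 9.8 = 1.29 mm
PW = 27.84 + 12.46 + 0.57 + 1.29 = 42.16 ≈ 42.2 mm.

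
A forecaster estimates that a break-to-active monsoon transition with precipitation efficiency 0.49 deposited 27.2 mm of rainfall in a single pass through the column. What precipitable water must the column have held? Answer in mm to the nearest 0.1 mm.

PW = rainfall / ε = 27.2 / 0.49 = 55.5 mm.

PW ≈ 55.5 mm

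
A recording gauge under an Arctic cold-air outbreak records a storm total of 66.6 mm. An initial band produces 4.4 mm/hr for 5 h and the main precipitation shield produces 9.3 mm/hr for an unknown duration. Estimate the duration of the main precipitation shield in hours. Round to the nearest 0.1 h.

Known phases: 4.4 × 5 = 22 mm.
Remaining depth = 66.6 − 22 = 44.6 mm.
Duration = 44.6 / 9.3 = 4.8 h.

duration ≈ 4.8 h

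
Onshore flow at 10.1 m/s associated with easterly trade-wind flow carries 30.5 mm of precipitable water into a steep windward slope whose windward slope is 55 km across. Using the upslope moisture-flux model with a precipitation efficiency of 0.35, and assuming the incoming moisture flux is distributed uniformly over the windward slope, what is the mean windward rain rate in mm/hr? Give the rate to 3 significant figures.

Incoming column moisture flux per unit ridge length: F = V × PW = 10.1 × 30.5 = 308.05 mm·m/s.
Spread over the 55 km slope with efficiency ε = 0.35: R = ε·F/W = 0.35 × 308.05 / 55000 m = 1.960e-03 mm/s.
R = 1.960e-03 × 3600 = 7.06 mm/hr.

R ≈ 7.06 mm/hr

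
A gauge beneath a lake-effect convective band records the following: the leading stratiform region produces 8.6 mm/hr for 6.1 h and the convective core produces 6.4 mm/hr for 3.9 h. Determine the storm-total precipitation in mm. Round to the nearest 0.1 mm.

total ≈ 77.4 mm

Total = Σ Rᵢ Δtᵢ = 8.6 × 6.1 + 6.4 × 3.9
      = 52.46 + 24.96 = 77.4 mm.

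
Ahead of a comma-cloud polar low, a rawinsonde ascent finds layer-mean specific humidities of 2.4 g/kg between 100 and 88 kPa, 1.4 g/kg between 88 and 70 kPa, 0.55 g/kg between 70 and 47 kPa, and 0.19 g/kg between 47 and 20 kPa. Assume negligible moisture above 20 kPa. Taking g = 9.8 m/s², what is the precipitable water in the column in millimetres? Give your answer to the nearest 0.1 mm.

Precipitable water is the column-integrated vapour mass per unit area: PW = (1/g) Σ q̄ Δp, with q in kg/kg and Δp in Pa (1 kg/m² of water = 1 mm).
Layer 100–88 kPa: Δp = 120 hPa = 12000 Pa, q̄ = 0.0024 kg/kg → 0.0024 × 12000 / 9.8 = 2.94 mm
Layer 88–70 kPa: Δp = 180 hPa = 18000 Pa, q̄ = 0.0014 kg/kg → 0.0014 × 18000 / 9.8 = 2.57 mm
Layer 70–47 kPa: Δp = 230 hPa = 23000 Pa, q̄ = 0.00055 kg/kg → 0.00055 × 23000 / 9.8 = 1.29 mm
Layer 47–20 kPa: Δp = 270 hPa = 27000 Pa, q̄ = 0.00019 kg/kg → 0.00019 × 27000 / 9.8 = 0.52 mm
PW = 2.94 + 2.57 + 1.29 + 0.52 = 7.32 ≈ 7.3 mm.

PW ≈ 7.3 mm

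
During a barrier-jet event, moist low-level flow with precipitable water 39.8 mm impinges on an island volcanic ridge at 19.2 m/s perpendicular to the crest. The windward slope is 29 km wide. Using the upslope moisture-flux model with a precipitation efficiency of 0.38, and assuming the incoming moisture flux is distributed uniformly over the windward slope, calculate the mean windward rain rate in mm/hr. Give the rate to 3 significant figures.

Incoming column moisture flux per unit ridge length: F = V × PW = 19.2 × 39.8 = 764.16 mm·m/s.
Spread over the 29 km slope with efficiency ε = 0.38: R = ε·F/W = 0.38 × 764.16 / 29000 m = 1.001e-02 mm/s.
R = 1.001e-02 × 3600 = 36.0 mm/hr.

R ≈ 36.0 mm/hr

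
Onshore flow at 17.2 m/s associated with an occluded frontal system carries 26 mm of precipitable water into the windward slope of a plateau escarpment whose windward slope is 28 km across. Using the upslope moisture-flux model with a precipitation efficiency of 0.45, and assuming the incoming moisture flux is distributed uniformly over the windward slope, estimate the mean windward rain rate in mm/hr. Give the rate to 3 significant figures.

R ≈ 25.9 mm/hr

Incoming column moisture flux per unit ridge length: F = V × PW = 17.2 × 26 = 447.2 mm·m/s.
Spread over the 28 km slope with efficiency ε = 0.45: R = ε·F/W = 0.45 × 447.2 / 28000 m = 7.187e-03 mm/s.
R = 7.187e-03 × 3600 = 25.9 mm/hr.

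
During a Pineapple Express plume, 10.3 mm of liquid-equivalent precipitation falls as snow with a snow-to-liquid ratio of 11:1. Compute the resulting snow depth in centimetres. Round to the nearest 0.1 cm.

snow depth ≈ 11.3 cm

Snow depth = liquid × ratio = 10.3 mm × 11 = 113.3 mm = 11.3 cm.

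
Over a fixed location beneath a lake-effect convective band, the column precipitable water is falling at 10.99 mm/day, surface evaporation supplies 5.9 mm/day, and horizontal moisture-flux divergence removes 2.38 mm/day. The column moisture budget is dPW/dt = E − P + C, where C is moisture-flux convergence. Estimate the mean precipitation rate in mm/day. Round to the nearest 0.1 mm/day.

P ≈ 14.5 mm/day

dPW/dt = -10.99 mm/day.
P = E + C − dPW/dt = 5.9 + (-2.38) − (-10.99) = 14.5 mm/day.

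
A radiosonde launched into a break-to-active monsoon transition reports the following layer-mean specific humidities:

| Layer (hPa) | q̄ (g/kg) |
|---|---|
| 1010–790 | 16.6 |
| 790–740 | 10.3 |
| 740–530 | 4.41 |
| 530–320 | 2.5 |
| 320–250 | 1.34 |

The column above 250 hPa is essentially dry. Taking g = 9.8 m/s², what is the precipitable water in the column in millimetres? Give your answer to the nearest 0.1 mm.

Precipitable water is the column-integrated vapour mass per unit area: PW = (1/g) Σ q̄ Δp, with q in kg/kg and Δp in Pa (1 kg/m² of water = 1 mm).
Layer 1010–790 hPa: Δp = 220 hPa = 22000 Pa, q̄ = 0.0166 kg/kg → 0.0166 × 22000 / 9.8 = 37.27 mm
Layer 790–740 hPa: Δp = 50 hPa = 5000 Pa, q̄ = 0.0103 kg/kg → 0.0103 × 5000 / 9.8 = 5.26 mm
Layer 740–530 hPa: Δp = 210 hPa = 21000 Pa, q̄ = 0.00441 kg/kg → 0.00441 × 21000 / 9.8 = 9.45 mm
Layer 530–320 hPa: Δp = 210 hPa = 21000 Pa, q̄ = 0.0025 kg/kg → 0.0025 × 21000 / 9.8 = 5.36 mm
Layer 320–250 hPa: Δp = 70 hPa = 7000 Pa, q̄ = 0.00134 kg/kg → 0.00134 × 7000 / 9.8 = 0.96 mm
PW = 37.27 + 5.26 + 9.45 + 5.36 + 0.96 = 58.30 ≈ 58.3 mm.

PW ≈ 58.3 mm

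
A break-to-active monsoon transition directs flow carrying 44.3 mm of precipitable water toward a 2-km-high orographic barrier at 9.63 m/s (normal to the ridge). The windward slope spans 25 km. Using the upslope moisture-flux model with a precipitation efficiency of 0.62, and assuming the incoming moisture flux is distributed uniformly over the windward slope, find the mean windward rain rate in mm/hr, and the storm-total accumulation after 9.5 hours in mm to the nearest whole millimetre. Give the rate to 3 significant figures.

R ≈ 38.1 mm/hr; total ≈ 362 mm

Incoming column moisture flux per unit ridge length: F = V × PW = 9.63 × 44.3 = 426.609 mm·m/s.
Spread over the 25 km slope with efficiency ε = 0.62: R = ε·F/W = 0.62 × 426.609 / 25000 m = 1.058e-02 mm/s.
R = 1.058e-02 × 3600 = 38.1 mm/hr.
Over 9.5 h: total = 38.1 × 9.5 = 361.95 ≈ 362 mm.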